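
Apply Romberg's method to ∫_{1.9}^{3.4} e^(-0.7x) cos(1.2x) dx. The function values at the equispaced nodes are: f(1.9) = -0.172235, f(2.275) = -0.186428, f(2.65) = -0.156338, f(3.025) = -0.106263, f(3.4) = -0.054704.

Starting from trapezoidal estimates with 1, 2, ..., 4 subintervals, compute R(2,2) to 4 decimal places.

-0.2138

R(0,0) (trapezoid, 1 panel, h=1.5000): -0.170204
R(1,0) (trapezoid, 2 panels, h=0.7500): -0.202356
R(2,0) (trapezoid, 4 panels, h=0.3750): -0.210937
R(1,1) = -0.202356 + (-0.202356 − (-0.170204))/3 = -0.213073
R(2,1) = -0.210937 + (-0.210937 − (-0.202356))/3 = -0.213797
R(2,2) = -0.213797 + (-0.213797 − (-0.213073))/15 = -0.213845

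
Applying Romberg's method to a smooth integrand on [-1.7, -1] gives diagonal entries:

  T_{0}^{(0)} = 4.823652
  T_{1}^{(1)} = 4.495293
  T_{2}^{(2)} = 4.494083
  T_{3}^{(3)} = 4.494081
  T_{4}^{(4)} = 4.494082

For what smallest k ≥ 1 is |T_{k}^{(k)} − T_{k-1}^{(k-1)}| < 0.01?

k = 2

|T_{1}^{(1)} − T_{0}^{(0)}| = 0.328359 ≥ 0.01
|T_{2}^{(2)} − T_{1}^{(1)}| = 0.001210 < 0.01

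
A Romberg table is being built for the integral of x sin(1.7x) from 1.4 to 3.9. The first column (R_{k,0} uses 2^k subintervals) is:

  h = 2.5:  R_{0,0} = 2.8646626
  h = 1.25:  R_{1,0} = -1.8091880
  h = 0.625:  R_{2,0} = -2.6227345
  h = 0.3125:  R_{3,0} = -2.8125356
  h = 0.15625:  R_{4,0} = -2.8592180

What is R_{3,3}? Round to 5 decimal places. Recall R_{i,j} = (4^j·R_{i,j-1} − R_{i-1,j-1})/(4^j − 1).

-2.87479

R_{1,1} = (4·(-1.8091880) − 2.8646626) / 3 = -3.3671382
R_{2,1} = -2.6227345 + (-2.6227345 − (-1.8091880))/3 = -2.8939167
R_{3,1} = -2.8125356 + (-2.8125356 − (-2.6227345))/3 = -2.8758026
R_{2,2} = (16·(-2.8939167) − (-3.3671382)) / 15 = -2.8623686
R_{3,2} = (16·(-2.8758026) − (-2.8939167)) / 15 = -2.8745950
R_{3,3} = (64·(-2.8745950) − (-2.8623686)) / 63 = -2.8747891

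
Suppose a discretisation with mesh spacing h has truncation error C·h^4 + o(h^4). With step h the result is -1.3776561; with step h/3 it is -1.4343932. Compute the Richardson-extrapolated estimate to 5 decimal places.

The leading error scales as h^4; refining by a factor of 3 reduces it by 3^4 = 81.
Extrapolated value = (81·A(h/3) − A(h)) / (81 − 1)
= (81·(-1.4343932) − (-1.3776561)) / 80
= -114.8081931 / 80 = -1.4351024

-1.43510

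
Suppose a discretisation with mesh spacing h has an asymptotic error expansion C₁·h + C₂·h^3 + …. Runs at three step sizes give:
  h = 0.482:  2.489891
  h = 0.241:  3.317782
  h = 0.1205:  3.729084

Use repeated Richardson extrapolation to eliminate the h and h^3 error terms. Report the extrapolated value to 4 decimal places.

4.1396

First eliminate the h term (factor 2^1 = 2):
  B₁ = (2·3.317782 − 2.489891)/1 = 4.145673
  B₂ = (2·3.729084 − 3.317782)/1 = 4.140386
Then eliminate the h^3 term (factor 2^3 = 8):
  (8·4.140386 − 4.145673)/7 = 4.139631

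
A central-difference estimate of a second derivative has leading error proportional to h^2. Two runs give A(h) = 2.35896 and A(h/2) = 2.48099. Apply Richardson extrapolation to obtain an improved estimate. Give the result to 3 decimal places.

The leading error scales as h^2; refining by a factor of 2 reduces it by 2^2 = 4.
Extrapolated value = (4·A(h/2) − A(h)) / (4 − 1)
= (4·2.48099 − 2.35896) / 3
= 7.56500 / 3 = 2.52167

2.522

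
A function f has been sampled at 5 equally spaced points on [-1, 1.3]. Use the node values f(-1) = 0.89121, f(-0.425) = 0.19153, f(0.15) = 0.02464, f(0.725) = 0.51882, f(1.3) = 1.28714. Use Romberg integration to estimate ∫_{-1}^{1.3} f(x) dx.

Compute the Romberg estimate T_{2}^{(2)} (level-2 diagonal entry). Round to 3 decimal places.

0.978

T_{0}^{(0)} (trapezoid, 1 panel, h=2.3000): 2.50510
T_{1}^{(0)} (trapezoid, 2 panels, h=1.1500): 1.28089
T_{2}^{(0)} (trapezoid, 4 panels, h=0.5750): 1.04889
T_{1}^{(1)} = 1.28089 + (1.28089 − 2.50510)/3 = 0.87282
T_{2}^{(1)} = 1.04889 + (1.04889 − 1.28089)/3 = 0.97156
T_{2}^{(2)} = 0.97156 + (0.97156 − 0.87282)/15 = 0.97814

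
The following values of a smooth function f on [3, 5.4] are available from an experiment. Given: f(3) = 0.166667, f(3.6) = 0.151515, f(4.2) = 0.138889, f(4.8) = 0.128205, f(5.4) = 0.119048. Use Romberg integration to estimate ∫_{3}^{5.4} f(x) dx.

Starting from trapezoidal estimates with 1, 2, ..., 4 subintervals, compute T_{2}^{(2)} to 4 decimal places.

0.3365

T_{0}^{(0)} (trapezoid, 1 panel, h=2.4000): 0.342858
T_{1}^{(0)} (trapezoid, 2 panels, h=1.2000): 0.338096
T_{2}^{(0)} (trapezoid, 4 panels, h=0.6000): 0.336880
T_{1}^{(1)} = 0.338096 + (0.338096 − 0.342858)/3 = 0.336509
T_{2}^{(1)} = 0.336880 + (0.336880 − 0.338096)/3 = 0.336475
T_{2}^{(2)} = 0.336475 + (0.336475 − 0.336509)/15 = 0.336473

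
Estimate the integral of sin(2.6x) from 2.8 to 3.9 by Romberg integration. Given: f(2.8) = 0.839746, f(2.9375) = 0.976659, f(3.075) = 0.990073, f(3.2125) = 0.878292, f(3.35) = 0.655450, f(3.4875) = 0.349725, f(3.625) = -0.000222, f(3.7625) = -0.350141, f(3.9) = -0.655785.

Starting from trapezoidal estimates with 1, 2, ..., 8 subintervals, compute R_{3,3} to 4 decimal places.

R_{0,0} (trapezoid, 1 panel, h=1.1000): 0.101179
R_{1,0} (trapezoid, 2 panels, h=0.5500): 0.411087
R_{2,0} (trapezoid, 4 panels, h=0.2750): 0.477752
R_{3,0} (trapezoid, 8 panels, h=0.1375): 0.493875
R_{1,1} = 0.411087 + (0.411087 − 0.101179)/3 = 0.514390
R_{2,1} = 0.477752 + (0.477752 − 0.411087)/3 = 0.499974
R_{3,1} = 0.493875 + (0.493875 − 0.477752)/3 = 0.499249
R_{2,2} = 0.499974 + (0.499974 − 0.514390)/15 = 0.499013
R_{3,2} = 0.499249 + (0.499249 − 0.499974)/15 = 0.499201
R_{3,3} = 0.499201 + (0.499201 − 0.499013)/63 = 0.499204

0.4992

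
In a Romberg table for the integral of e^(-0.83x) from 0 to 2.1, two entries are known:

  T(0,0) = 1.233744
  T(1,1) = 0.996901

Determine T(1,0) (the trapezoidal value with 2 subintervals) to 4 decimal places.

From T(1,1) = (4·T(1,0) − T(0,0))/3, solve for T(1,0):
4·T(1,0) = 3·0.996901 + 1.233744 = 4.224447
T(1,0) = 1.056112

1.0561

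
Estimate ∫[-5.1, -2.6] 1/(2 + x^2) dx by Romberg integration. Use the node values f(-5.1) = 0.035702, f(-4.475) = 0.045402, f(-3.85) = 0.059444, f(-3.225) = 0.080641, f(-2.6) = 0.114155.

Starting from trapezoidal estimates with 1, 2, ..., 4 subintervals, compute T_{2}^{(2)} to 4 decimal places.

0.1610

T_{0}^{(0)} (trapezoid, 1 panel, h=2.5000): 0.187321
T_{1}^{(0)} (trapezoid, 2 panels, h=1.2500): 0.167966
T_{2}^{(0)} (trapezoid, 4 panels, h=0.6250): 0.162760
T_{1}^{(1)} = 0.167966 + (0.167966 − 0.187321)/3 = 0.161514
T_{2}^{(1)} = 0.162760 + (0.162760 − 0.167966)/3 = 0.161025
T_{2}^{(2)} = 0.161025 + (0.161025 − 0.161514)/15 = 0.160992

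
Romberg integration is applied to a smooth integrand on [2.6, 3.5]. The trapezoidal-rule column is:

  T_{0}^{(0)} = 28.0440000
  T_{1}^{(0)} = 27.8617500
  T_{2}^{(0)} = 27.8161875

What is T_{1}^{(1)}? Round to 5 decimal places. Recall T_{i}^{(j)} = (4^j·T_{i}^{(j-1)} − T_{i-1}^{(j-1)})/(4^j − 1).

27.80100

Richardson extrapolation on the trapezoidal column (denominator 4−1=3):
T_{1}^{(1)} = 27.8617500 + (27.8617500 − 28.0440000)/3 = 27.8010000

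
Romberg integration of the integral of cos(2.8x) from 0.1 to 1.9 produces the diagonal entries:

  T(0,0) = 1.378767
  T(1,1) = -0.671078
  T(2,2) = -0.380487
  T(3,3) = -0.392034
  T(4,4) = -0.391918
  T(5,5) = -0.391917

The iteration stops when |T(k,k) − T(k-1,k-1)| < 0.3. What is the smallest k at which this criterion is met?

k = 2

|T(1,1) − T(0,0)| = 2.049845 ≥ 0.3
|T(2,2) − T(1,1)| = 0.290591 < 0.3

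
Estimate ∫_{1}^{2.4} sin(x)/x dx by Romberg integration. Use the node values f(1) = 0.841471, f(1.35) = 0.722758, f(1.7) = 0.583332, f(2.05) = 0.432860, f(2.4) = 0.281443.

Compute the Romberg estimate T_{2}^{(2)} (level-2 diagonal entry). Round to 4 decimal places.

0.8064

T_{0}^{(0)} (trapezoid, 1 panel, h=1.4000): 0.786040
T_{1}^{(0)} (trapezoid, 2 panels, h=0.7000): 0.801352
T_{2}^{(0)} (trapezoid, 4 panels, h=0.3500): 0.805142
T_{1}^{(1)} = 0.801352 + (0.801352 − 0.786040)/3 = 0.806456
T_{2}^{(1)} = 0.805142 + (0.805142 − 0.801352)/3 = 0.806405
T_{2}^{(2)} = 0.806405 + (0.806405 − 0.806456)/15 = 0.806402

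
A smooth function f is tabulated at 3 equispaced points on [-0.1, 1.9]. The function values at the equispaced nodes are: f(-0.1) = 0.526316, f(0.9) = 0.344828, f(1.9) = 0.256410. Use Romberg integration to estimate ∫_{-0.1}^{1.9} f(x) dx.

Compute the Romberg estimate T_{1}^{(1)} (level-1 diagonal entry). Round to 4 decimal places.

0.7207

T_{0}^{(0)} (trapezoid, 1 panel, h=2.0000): 0.782726
T_{1}^{(0)} (trapezoid, 2 panels, h=1.0000): 0.736191
T_{1}^{(1)} = 0.736191 + (0.736191 − 0.782726)/3 = 0.720679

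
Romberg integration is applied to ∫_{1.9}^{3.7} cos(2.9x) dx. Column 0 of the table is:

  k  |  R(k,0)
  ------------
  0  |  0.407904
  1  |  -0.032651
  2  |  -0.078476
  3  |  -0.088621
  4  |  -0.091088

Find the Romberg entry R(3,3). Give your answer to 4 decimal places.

R(1,1) = (4·(-0.032651) − 0.407904) / 3 = -0.179503
R(2,1) = (4·(-0.078476) − (-0.032651)) / 3 = -0.093751
R(3,1) = (4·(-0.088621) − (-0.078476)) / 3 = -0.092003
R(2,2) = -0.093751 + (-0.093751 − (-0.179503))/15 = -0.088034
R(3,2) = -0.092003 + (-0.092003 − (-0.093751))/15 = -0.091886
R(3,3) = -0.091886 + (-0.091886 − (-0.088034))/63 = -0.091947

-0.0919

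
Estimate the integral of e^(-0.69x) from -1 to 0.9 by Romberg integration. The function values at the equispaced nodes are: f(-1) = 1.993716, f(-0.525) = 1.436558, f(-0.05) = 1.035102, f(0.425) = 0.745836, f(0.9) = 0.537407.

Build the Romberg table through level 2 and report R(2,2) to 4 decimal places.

2.1106

R(0,0) (trapezoid, 1 panel, h=1.9000): 2.404567
R(1,0) (trapezoid, 2 panels, h=0.9500): 2.185630
R(2,0) (trapezoid, 4 panels, h=0.4750): 2.129452
R(1,1) = 2.185630 + (2.185630 − 2.404567)/3 = 2.112651
R(2,1) = 2.129452 + (2.129452 − 2.185630)/3 = 2.110726
R(2,2) = 2.110726 + (2.110726 − 2.112651)/15 = 2.110598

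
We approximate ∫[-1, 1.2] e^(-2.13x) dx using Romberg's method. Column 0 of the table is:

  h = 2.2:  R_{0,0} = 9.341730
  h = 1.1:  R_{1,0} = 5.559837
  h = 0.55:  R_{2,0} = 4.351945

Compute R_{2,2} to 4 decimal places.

3.9260

Richardson extrapolation on the trapezoidal column (denominator 4−1=3):
R_{1,1} = (4·5.559837 − 9.341730) / 3 = 4.299206
R_{2,1} = (4·4.351945 − 5.559837) / 3 = 3.949314
R_{2,2} = 3.949314 + (3.949314 − 4.299206)/15 = 3.925988
(Column j=1 coincides with Simpson's rule on the same nodes.)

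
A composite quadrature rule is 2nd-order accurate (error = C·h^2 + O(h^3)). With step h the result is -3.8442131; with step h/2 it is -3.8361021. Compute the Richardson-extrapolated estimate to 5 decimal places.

-3.83340

The leading error scales as h^2; refining by a factor of 2 reduces it by 2^2 = 4.
Extrapolated value = (4·A(h/2) − A(h)) / (4 − 1)
= (4·(-3.8361021) − (-3.8442131)) / 3
= -11.5001953 / 3 = -3.8333984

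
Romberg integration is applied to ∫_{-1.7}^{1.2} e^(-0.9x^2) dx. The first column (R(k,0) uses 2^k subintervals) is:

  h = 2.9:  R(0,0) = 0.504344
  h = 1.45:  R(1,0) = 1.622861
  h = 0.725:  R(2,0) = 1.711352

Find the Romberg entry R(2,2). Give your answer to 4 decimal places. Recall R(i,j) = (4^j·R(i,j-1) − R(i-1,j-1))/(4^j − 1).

R(1,1) = 1.622861 + (1.622861 − 0.504344)/3 = 1.995700
R(2,1) = (4·1.711352 − 1.622861) / 3 = 1.740849
R(2,2) = 1.740849 + (1.740849 − 1.995700)/15 = 1.723859

1.7239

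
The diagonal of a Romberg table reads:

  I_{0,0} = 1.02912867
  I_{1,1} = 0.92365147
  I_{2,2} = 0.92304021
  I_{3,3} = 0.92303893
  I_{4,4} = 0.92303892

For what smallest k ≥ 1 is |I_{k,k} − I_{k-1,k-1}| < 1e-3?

k = 2

|I_{1,1} − I_{0,0}| = 0.10547720 ≥ 1e-3
|I_{2,2} − I_{1,1}| = 0.00061126 < 1e-3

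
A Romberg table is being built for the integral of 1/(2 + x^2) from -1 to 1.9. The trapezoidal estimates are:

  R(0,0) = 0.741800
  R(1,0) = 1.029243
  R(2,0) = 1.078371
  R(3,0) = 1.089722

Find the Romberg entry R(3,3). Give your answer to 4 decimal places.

Richardson extrapolation on the trapezoidal column (denominator 4−1=3):
R(1,1) = 1.029243 + (1.029243 − 0.741800)/3 = 1.125057
R(2,1) = 1.078371 + (1.078371 − 1.029243)/3 = 1.094747
R(3,1) = (4·1.089722 − 1.078371) / 3 = 1.093506
R(2,2) = (16·1.094747 − 1.125057) / 15 = 1.092726
R(3,2) = (16·1.093506 − 1.094747) / 15 = 1.093423
R(3,3) = (64·1.093423 − 1.092726) / 63 = 1.093434

1.0934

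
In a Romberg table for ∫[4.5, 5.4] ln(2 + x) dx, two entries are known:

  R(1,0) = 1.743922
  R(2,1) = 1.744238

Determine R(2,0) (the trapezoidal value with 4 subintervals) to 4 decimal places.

1.7442

From R(2,1) = (4·R(2,0) − R(1,0))/3, solve for R(2,0):
4·R(2,0) = 3·1.744238 + 1.743922 = 6.976636
R(2,0) = 1.744159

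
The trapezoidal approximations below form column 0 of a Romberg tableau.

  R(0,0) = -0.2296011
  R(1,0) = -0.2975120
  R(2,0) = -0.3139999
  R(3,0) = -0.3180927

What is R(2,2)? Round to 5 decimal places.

R(1,1) = -0.2975120 + (-0.2975120 − (-0.2296011))/3 = -0.3201490
R(2,1) = (4·(-0.3139999) − (-0.2975120)) / 3 = -0.3194959
R(2,2) = -0.3194959 + (-0.3194959 − (-0.3201490))/15 = -0.3194524

-0.31945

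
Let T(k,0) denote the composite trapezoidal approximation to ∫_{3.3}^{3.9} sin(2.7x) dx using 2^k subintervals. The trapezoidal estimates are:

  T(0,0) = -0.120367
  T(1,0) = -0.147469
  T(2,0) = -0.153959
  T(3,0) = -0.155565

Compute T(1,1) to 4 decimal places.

T(1,1) = (4·(-0.147469) − (-0.120367)) / 3 = -0.156503

-0.1565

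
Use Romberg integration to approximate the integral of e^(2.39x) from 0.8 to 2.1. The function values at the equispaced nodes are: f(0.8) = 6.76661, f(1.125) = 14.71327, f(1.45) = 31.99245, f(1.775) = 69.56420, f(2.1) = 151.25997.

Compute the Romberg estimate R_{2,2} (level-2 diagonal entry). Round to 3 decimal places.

60.479

R_{0,0} (trapezoid, 1 panel, h=1.3000): 102.71728
R_{1,0} (trapezoid, 2 panels, h=0.6500): 72.15373
R_{2,0} (trapezoid, 4 panels, h=0.3250): 63.46704
R_{1,1} = 72.15373 + (72.15373 − 102.71728)/3 = 61.96588
R_{2,1} = 63.46704 + (63.46704 − 72.15373)/3 = 60.57148
R_{2,2} = 60.57148 + (60.57148 − 61.96588)/15 = 60.47852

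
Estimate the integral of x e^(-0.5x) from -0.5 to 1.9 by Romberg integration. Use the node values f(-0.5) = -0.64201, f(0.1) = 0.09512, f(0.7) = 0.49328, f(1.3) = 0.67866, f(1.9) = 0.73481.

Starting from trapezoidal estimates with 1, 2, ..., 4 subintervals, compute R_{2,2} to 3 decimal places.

R_{0,0} (trapezoid, 1 panel, h=2.4000): 0.11136
R_{1,0} (trapezoid, 2 panels, h=1.2000): 0.64762
R_{2,0} (trapezoid, 4 panels, h=0.6000): 0.78808
R_{1,1} = 0.64762 + (0.64762 − 0.11136)/3 = 0.82637
R_{2,1} = 0.78808 + (0.78808 − 0.64762)/3 = 0.83490
R_{2,2} = 0.83490 + (0.83490 − 0.82637)/15 = 0.83547

0.835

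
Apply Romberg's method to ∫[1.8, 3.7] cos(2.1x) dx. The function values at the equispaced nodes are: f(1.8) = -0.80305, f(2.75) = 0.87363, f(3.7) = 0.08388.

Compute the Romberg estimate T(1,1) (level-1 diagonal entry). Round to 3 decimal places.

T(0,0) (trapezoid, 1 panel, h=1.9000): -0.68321
T(1,0) (trapezoid, 2 panels, h=0.9500): 0.48834
T(1,1) = 0.48834 + (0.48834 − (-0.68321))/3 = 0.87886

0.879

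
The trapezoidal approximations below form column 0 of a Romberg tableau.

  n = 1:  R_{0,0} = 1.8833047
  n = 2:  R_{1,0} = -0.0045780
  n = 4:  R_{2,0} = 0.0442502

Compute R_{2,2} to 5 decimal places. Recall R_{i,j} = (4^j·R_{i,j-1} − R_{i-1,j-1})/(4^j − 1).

0.10682

Richardson extrapolation on the trapezoidal column (denominator 4−1=3):
R_{1,1} = (4·(-0.0045780) − 1.8833047) / 3 = -0.6338722
R_{2,1} = (4·0.0442502 − (-0.0045780)) / 3 = 0.0605263
R_{2,2} = 0.0605263 + (0.0605263 − (-0.6338722))/15 = 0.1068195
(Column j=1 coincides with Simpson's rule on the same nodes.)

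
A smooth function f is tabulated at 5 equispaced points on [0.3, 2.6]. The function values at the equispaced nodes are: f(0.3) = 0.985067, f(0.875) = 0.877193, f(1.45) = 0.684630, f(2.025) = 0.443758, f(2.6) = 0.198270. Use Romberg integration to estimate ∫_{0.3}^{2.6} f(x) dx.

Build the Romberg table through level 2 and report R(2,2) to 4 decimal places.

1.5019

R(0,0) (trapezoid, 1 panel, h=2.3000): 1.360838
R(1,0) (trapezoid, 2 panels, h=1.1500): 1.467743
R(2,0) (trapezoid, 4 panels, h=0.5750): 1.493418
R(1,1) = 1.467743 + (1.467743 − 1.360838)/3 = 1.503378
R(2,1) = 1.493418 + (1.493418 − 1.467743)/3 = 1.501976
R(2,2) = 1.501976 + (1.501976 − 1.503378)/15 = 1.501883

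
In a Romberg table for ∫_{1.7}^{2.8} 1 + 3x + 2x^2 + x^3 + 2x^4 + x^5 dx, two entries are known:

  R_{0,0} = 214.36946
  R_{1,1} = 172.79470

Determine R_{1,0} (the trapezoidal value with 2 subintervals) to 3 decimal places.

183.188

From R_{1,1} = (4·R_{1,0} − R_{0,0})/3, solve for R_{1,0}:
4·R_{1,0} = 3·172.79470 + 214.36946 = 732.75356
R_{1,0} = 183.18839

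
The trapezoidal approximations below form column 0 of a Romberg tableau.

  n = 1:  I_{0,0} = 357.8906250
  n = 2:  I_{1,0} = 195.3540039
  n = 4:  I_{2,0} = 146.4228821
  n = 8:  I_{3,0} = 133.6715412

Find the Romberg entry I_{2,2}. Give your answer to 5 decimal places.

I_{1,1} = 195.3540039 + (195.3540039 − 357.8906250)/3 = 141.1751302
I_{2,1} = (4·146.4228821 − 195.3540039) / 3 = 130.1125082
I_{2,2} = 130.1125082 + (130.1125082 − 141.1751302)/15 = 129.3750001

129.37500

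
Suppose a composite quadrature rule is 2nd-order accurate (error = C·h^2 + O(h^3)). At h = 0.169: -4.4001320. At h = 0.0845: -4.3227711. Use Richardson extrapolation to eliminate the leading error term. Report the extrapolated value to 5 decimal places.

Extrapolated value = (4·A(h/2) − A(h)) / (4 − 1)
= (4·(-4.3227711) − (-4.4001320)) / 3
= -12.8909524 / 3 = -4.2969841

-4.29698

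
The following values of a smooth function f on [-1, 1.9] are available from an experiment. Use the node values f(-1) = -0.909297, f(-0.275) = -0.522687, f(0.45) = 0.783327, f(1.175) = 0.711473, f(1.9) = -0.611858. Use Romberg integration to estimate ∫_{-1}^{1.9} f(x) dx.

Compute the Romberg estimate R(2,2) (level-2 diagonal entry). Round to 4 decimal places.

0.1544

R(0,0) (trapezoid, 1 panel, h=2.9000): -2.205675
R(1,0) (trapezoid, 2 panels, h=1.4500): 0.032987
R(2,0) (trapezoid, 4 panels, h=0.7250): 0.153363
R(1,1) = 0.032987 + (0.032987 − (-2.205675))/3 = 0.779208
R(2,1) = 0.153363 + (0.153363 − 0.032987)/3 = 0.193488
R(2,2) = 0.193488 + (0.193488 − 0.779208)/15 = 0.154440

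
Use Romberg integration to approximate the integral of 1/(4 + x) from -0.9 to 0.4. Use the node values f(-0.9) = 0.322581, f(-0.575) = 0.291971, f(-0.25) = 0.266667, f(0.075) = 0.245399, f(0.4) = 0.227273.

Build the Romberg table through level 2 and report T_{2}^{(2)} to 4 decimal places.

T_{0}^{(0)} (trapezoid, 1 panel, h=1.3000): 0.357405
T_{1}^{(0)} (trapezoid, 2 panels, h=0.6500): 0.352036
T_{2}^{(0)} (trapezoid, 4 panels, h=0.3250): 0.350663
T_{1}^{(1)} = 0.352036 + (0.352036 − 0.357405)/3 = 0.350246
T_{2}^{(1)} = 0.350663 + (0.350663 − 0.352036)/3 = 0.350205
T_{2}^{(2)} = 0.350205 + (0.350205 − 0.350246)/15 = 0.350202

0.3502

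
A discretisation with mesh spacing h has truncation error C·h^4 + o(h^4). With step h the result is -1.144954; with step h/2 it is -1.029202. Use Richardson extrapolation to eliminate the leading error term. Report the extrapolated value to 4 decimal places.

-1.0215

The leading error scales as h^4; refining by a factor of 2 reduces it by 2^4 = 16.
Extrapolated value = (16·A(h/2) − A(h)) / (16 − 1)
= (16·(-1.029202) − (-1.144954)) / 15
= -15.322278 / 15 = -1.021485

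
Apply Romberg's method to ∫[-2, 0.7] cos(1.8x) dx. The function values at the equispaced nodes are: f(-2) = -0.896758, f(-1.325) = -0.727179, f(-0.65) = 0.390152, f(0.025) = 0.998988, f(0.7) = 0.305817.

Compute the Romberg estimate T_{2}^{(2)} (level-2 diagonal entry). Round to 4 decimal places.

0.2773

T_{0}^{(0)} (trapezoid, 1 panel, h=2.7000): -0.797770
T_{1}^{(0)} (trapezoid, 2 panels, h=1.3500): 0.127820
T_{2}^{(0)} (trapezoid, 4 panels, h=0.6750): 0.247381
T_{1}^{(1)} = 0.127820 + (0.127820 − (-0.797770))/3 = 0.436350
T_{2}^{(1)} = 0.247381 + (0.247381 − 0.127820)/3 = 0.287235
T_{2}^{(2)} = 0.287235 + (0.287235 − 0.436350)/15 = 0.277294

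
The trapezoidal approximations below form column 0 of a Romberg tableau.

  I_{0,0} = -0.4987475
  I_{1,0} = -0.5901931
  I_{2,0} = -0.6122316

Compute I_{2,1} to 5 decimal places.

Richardson extrapolation on the trapezoidal column (denominator 4−1=3):
I_{2,1} = -0.6122316 + (-0.6122316 − (-0.5901931))/3 = -0.6195778
(Column j=1 coincides with Simpson's rule on the same nodes.)

-0.61958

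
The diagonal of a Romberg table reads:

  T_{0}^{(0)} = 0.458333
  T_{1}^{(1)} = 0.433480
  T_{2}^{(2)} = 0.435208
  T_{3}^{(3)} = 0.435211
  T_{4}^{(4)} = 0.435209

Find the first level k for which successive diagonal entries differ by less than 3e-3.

k = 2

|T_{1}^{(1)} − T_{0}^{(0)}| = 0.024853 ≥ 3e-3
|T_{2}^{(2)} − T_{1}^{(1)}| = 0.001728 < 3e-3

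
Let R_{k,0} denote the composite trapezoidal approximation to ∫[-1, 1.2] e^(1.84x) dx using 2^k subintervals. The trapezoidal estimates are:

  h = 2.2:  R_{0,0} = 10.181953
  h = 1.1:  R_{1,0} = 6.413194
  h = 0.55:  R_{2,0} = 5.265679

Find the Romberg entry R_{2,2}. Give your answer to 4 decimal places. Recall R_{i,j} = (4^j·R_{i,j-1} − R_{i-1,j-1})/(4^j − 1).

Richardson extrapolation on the trapezoidal column (denominator 4−1=3):
R_{1,1} = 6.413194 + (6.413194 − 10.181953)/3 = 5.156941
R_{2,1} = (4·5.265679 − 6.413194) / 3 = 4.883174
R_{2,2} = 4.883174 + (4.883174 − 5.156941)/15 = 4.864923

4.8649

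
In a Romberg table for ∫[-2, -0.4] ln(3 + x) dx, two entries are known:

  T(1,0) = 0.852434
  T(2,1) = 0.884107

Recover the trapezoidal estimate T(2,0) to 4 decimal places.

From T(2,1) = (4·T(2,0) − T(1,0))/3, solve for T(2,0):
4·T(2,0) = 3·0.884107 + 0.852434 = 3.504755
T(2,0) = 0.876189

0.8762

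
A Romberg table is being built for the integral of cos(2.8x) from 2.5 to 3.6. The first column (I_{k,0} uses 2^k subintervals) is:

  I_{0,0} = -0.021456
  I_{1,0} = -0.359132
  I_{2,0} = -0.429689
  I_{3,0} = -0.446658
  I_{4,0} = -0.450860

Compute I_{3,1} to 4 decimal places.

Richardson extrapolation on the trapezoidal column (denominator 4−1=3):
I_{3,1} = -0.446658 + (-0.446658 − (-0.429689))/3 = -0.452314

-0.4523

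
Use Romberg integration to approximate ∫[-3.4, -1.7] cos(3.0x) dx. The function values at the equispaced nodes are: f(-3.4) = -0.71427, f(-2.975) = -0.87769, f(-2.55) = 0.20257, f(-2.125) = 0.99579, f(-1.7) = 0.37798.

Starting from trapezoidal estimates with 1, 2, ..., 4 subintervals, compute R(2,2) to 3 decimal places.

0.073

R(0,0) (trapezoid, 1 panel, h=1.7000): -0.28585
R(1,0) (trapezoid, 2 panels, h=0.8500): 0.02926
R(2,0) (trapezoid, 4 panels, h=0.4250): 0.06482
R(1,1) = 0.02926 + (0.02926 − (-0.28585))/3 = 0.13430
R(2,1) = 0.06482 + (0.06482 − 0.02926)/3 = 0.07667
R(2,2) = 0.07667 + (0.07667 − 0.13430)/15 = 0.07283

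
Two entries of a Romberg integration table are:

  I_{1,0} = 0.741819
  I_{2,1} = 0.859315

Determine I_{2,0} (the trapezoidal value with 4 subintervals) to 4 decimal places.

0.8299

From I_{2,1} = (4·I_{2,0} − I_{1,0})/3, solve for I_{2,0}:
4·I_{2,0} = 3·0.859315 + 0.741819 = 3.319764
I_{2,0} = 0.829941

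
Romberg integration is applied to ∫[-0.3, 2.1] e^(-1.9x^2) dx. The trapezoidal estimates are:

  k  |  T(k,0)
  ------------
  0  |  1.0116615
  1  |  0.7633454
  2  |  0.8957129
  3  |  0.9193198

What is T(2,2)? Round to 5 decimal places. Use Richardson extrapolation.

0.95712

Richardson extrapolation on the trapezoidal column (denominator 4−1=3):
T(1,1) = 0.7633454 + (0.7633454 − 1.0116615)/3 = 0.6805734
T(2,1) = 0.8957129 + (0.8957129 − 0.7633454)/3 = 0.9398354
T(2,2) = 0.9398354 + (0.9398354 − 0.6805734)/15 = 0.9571195
(Column j=1 coincides with Simpson's rule on the same nodes.)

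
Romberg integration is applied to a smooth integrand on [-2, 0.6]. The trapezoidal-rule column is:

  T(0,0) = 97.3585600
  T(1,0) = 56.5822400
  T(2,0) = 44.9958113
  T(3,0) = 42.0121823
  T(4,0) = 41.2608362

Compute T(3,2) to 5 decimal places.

41.00990

Richardson extrapolation on the trapezoidal column (denominator 4−1=3):
T(2,1) = 44.9958113 + (44.9958113 − 56.5822400)/3 = 41.1336684
T(3,1) = 42.0121823 + (42.0121823 − 44.9958113)/3 = 41.0176393
T(3,2) = 41.0176393 + (41.0176393 − 41.1336684)/15 = 41.0099040
(Column j=1 coincides with Simpson's rule on the same nodes.)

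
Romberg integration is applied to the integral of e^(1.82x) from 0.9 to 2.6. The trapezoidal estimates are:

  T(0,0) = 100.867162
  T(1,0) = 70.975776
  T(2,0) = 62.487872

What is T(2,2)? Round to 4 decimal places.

59.5683

T(1,1) = (4·70.975776 − 100.867162) / 3 = 61.011981
T(2,1) = (4·62.487872 − 70.975776) / 3 = 59.658571
T(2,2) = (16·59.658571 − 61.011981) / 15 = 59.568344
(Column j=1 coincides with Simpson's rule on the same nodes.)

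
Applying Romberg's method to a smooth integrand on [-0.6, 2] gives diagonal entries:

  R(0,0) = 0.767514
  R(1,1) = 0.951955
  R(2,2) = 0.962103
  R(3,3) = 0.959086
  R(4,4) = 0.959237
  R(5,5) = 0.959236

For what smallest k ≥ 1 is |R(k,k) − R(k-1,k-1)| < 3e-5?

k = 5

|R(1,1) − R(0,0)| = 0.184441 ≥ 3e-5
|R(2,2) − R(1,1)| = 0.010148 ≥ 3e-5
|R(3,3) − R(2,2)| = 0.003017 ≥ 3e-5
|R(4,4) − R(3,3)| = 0.000151 ≥ 3e-5
|R(5,5) − R(4,4)| = 0.000001 < 3e-5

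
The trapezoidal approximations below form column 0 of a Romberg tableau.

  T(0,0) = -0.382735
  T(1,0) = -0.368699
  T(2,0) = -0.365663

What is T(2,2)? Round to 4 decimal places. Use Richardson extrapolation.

Richardson extrapolation on the trapezoidal column (denominator 4−1=3):
T(1,1) = (4·(-0.368699) − (-0.382735)) / 3 = -0.364020
T(2,1) = -0.365663 + (-0.365663 − (-0.368699))/3 = -0.364651
T(2,2) = (16·(-0.364651) − (-0.364020)) / 15 = -0.364693

-0.3647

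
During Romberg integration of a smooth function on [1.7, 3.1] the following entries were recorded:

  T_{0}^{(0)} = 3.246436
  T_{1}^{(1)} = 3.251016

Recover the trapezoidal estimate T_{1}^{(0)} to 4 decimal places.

3.2499

From T_{1}^{(1)} = (4·T_{1}^{(0)} − T_{0}^{(0)})/3, solve for T_{1}^{(0)}:
4·T_{1}^{(0)} = 3·3.251016 + 3.246436 = 12.999484
T_{1}^{(0)} = 3.249871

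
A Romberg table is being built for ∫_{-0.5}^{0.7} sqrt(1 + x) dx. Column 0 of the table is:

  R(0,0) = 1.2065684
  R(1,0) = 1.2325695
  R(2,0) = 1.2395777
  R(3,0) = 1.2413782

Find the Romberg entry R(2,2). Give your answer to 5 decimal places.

Richardson extrapolation on the trapezoidal column (denominator 4−1=3):
R(1,1) = 1.2325695 + (1.2325695 − 1.2065684)/3 = 1.2412365
R(2,1) = 1.2395777 + (1.2395777 − 1.2325695)/3 = 1.2419138
R(2,2) = (16·1.2419138 − 1.2412365) / 15 = 1.2419590

1.24196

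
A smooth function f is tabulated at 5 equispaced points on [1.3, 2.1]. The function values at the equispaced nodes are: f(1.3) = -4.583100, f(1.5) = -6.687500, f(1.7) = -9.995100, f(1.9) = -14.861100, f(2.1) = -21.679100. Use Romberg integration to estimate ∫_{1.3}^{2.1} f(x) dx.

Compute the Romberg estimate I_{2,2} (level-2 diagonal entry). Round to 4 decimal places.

-8.8296

I_{0,0} (trapezoid, 1 panel, h=0.8000): -10.504880
I_{1,0} (trapezoid, 2 panels, h=0.4000): -9.250480
I_{2,0} (trapezoid, 4 panels, h=0.2000): -8.934960
I_{1,1} = -9.250480 + (-9.250480 − (-10.504880))/3 = -8.832347
I_{2,1} = -8.934960 + (-8.934960 − (-9.250480))/3 = -8.829787
I_{2,2} = -8.829787 + (-8.829787 − (-8.832347))/15 = -8.829616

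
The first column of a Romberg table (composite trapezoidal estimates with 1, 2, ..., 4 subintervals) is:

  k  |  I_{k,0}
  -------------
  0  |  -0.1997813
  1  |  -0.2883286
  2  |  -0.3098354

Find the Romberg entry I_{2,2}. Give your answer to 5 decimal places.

I_{1,1} = -0.2883286 + (-0.2883286 − (-0.1997813))/3 = -0.3178444
I_{2,1} = -0.3098354 + (-0.3098354 − (-0.2883286))/3 = -0.3170043
I_{2,2} = -0.3170043 + (-0.3170043 − (-0.3178444))/15 = -0.3169483

-0.31695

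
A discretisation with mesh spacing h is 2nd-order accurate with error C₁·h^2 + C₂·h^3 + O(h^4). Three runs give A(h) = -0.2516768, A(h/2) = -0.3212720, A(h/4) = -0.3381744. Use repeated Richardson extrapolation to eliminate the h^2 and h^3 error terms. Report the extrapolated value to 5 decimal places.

First eliminate the h^2 term (factor 2^2 = 4):
  B₁ = (4·(-0.3212720) − (-0.2516768))/3 = -0.3444704
  B₂ = (4·(-0.3381744) − (-0.3212720))/3 = -0.3438085
Then eliminate the h^3 term (factor 2^3 = 8):
  (8·(-0.3438085) − (-0.3444704))/7 = -0.3437139

-0.34371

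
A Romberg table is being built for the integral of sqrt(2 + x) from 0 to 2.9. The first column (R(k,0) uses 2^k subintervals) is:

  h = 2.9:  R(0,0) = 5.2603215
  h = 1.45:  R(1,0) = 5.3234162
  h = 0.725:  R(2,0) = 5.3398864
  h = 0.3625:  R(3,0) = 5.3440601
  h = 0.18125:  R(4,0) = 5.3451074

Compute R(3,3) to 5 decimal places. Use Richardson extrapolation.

Richardson extrapolation on the trapezoidal column (denominator 4−1=3):
R(1,1) = (4·5.3234162 − 5.2603215) / 3 = 5.3444478
R(2,1) = 5.3398864 + (5.3398864 − 5.3234162)/3 = 5.3453765
R(3,1) = (4·5.3440601 − 5.3398864) / 3 = 5.3454513
R(2,2) = (16·5.3453765 − 5.3444478) / 15 = 5.3454384
R(3,2) = (16·5.3454513 − 5.3453765) / 15 = 5.3454563
R(3,3) = 5.3454563 + (5.3454563 − 5.3454384)/63 = 5.3454566

5.34546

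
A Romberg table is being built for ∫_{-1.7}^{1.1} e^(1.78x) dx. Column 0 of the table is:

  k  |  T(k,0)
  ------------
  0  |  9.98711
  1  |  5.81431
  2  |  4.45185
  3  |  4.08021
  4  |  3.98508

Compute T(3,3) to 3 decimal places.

T(1,1) = 5.81431 + (5.81431 − 9.98711)/3 = 4.42338
T(2,1) = 4.45185 + (4.45185 − 5.81431)/3 = 3.99770
T(3,1) = (4·4.08021 − 4.45185) / 3 = 3.95633
T(2,2) = 3.99770 + (3.99770 − 4.42338)/15 = 3.96932
T(3,2) = 3.95633 + (3.95633 − 3.99770)/15 = 3.95357
T(3,3) = 3.95357 + (3.95357 − 3.96932)/63 = 3.95332

3.953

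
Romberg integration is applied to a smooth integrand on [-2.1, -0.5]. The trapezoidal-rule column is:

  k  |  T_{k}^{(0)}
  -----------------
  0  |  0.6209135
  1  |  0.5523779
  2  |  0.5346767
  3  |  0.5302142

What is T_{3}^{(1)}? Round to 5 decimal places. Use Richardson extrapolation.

T_{3}^{(1)} = (4·0.5302142 − 0.5346767) / 3 = 0.5287267
(Column j=1 coincides with Simpson's rule on the same nodes.)

0.52873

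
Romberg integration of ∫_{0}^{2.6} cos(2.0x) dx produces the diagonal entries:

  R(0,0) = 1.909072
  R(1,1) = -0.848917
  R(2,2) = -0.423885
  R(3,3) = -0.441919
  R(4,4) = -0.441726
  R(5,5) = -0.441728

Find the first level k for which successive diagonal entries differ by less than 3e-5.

|R(1,1) − R(0,0)| = 2.757989 ≥ 3e-5
|R(2,2) − R(1,1)| = 0.425032 ≥ 3e-5
|R(3,3) − R(2,2)| = 0.018034 ≥ 3e-5
|R(4,4) − R(3,3)| = 0.000193 ≥ 3e-5
|R(5,5) − R(4,4)| = 0.000002 < 3e-5

k = 5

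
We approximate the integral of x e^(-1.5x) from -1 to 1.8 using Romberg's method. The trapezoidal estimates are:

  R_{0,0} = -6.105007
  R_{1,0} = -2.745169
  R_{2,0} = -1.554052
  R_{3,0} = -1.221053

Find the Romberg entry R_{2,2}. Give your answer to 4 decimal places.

-1.1258

Richardson extrapolation on the trapezoidal column (denominator 4−1=3):
R_{1,1} = (4·(-2.745169) − (-6.105007)) / 3 = -1.625223
R_{2,1} = -1.554052 + (-1.554052 − (-2.745169))/3 = -1.157013
R_{2,2} = (16·(-1.157013) − (-1.625223)) / 15 = -1.125799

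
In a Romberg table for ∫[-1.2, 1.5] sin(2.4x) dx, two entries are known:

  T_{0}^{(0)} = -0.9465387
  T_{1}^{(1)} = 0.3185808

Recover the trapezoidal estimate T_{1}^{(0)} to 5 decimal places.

0.00230

From T_{1}^{(1)} = (4·T_{1}^{(0)} − T_{0}^{(0)})/3, solve for T_{1}^{(0)}:
4·T_{1}^{(0)} = 3·0.3185808 + (-0.9465387) = 0.0092037
T_{1}^{(0)} = 0.0023009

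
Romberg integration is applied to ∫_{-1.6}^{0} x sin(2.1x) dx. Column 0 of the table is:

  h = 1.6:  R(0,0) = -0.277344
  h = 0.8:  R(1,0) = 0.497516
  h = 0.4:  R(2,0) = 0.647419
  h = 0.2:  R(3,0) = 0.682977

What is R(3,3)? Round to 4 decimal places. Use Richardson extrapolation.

0.6947

Richardson extrapolation on the trapezoidal column (denominator 4−1=3):
R(1,1) = 0.497516 + (0.497516 − (-0.277344))/3 = 0.755803
R(2,1) = (4·0.647419 − 0.497516) / 3 = 0.697387
R(3,1) = 0.682977 + (0.682977 − 0.647419)/3 = 0.694830
R(2,2) = (16·0.697387 − 0.755803) / 15 = 0.693493
R(3,2) = (16·0.694830 − 0.697387) / 15 = 0.694660
R(3,3) = (64·0.694660 − 0.693493) / 63 = 0.694679
(Column j=1 coincides with Simpson's rule on the same nodes.)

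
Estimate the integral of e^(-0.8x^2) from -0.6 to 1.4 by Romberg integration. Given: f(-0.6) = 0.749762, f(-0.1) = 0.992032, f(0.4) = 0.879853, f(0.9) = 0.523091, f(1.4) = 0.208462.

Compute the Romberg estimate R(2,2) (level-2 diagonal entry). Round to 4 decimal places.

1.4611

R(0,0) (trapezoid, 1 panel, h=2.0000): 0.958224
R(1,0) (trapezoid, 2 panels, h=1.0000): 1.358965
R(2,0) (trapezoid, 4 panels, h=0.5000): 1.437044
R(1,1) = 1.358965 + (1.358965 − 0.958224)/3 = 1.492545
R(2,1) = 1.437044 + (1.437044 − 1.358965)/3 = 1.463070
R(2,2) = 1.463070 + (1.463070 − 1.492545)/15 = 1.461105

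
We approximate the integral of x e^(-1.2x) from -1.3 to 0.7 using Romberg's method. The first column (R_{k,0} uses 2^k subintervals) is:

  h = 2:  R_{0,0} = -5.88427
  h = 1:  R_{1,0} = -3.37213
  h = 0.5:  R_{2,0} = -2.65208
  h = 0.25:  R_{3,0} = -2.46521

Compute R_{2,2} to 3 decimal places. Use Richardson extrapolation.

Richardson extrapolation on the trapezoidal column (denominator 4−1=3):
R_{1,1} = (4·(-3.37213) − (-5.88427)) / 3 = -2.53475
R_{2,1} = (4·(-2.65208) − (-3.37213)) / 3 = -2.41206
R_{2,2} = -2.41206 + (-2.41206 − (-2.53475))/15 = -2.40388

-2.404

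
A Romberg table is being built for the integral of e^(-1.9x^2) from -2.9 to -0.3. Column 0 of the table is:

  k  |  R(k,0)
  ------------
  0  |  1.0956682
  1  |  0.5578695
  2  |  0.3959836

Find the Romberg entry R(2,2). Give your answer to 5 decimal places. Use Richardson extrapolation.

Richardson extrapolation on the trapezoidal column (denominator 4−1=3):
R(1,1) = (4·0.5578695 − 1.0956682) / 3 = 0.3786033
R(2,1) = (4·0.3959836 − 0.5578695) / 3 = 0.3420216
R(2,2) = (16·0.3420216 − 0.3786033) / 15 = 0.3395828

0.33958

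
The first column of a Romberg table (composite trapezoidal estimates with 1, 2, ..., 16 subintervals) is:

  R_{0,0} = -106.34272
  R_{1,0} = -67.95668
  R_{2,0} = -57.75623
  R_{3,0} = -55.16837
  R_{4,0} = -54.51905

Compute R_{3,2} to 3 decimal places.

Richardson extrapolation on the trapezoidal column (denominator 4−1=3):
R_{2,1} = (4·(-57.75623) − (-67.95668)) / 3 = -54.35608
R_{3,1} = -55.16837 + (-55.16837 − (-57.75623))/3 = -54.30575
R_{3,2} = -54.30575 + (-54.30575 − (-54.35608))/15 = -54.30239
(Column j=1 coincides with Simpson's rule on the same nodes.)

-54.302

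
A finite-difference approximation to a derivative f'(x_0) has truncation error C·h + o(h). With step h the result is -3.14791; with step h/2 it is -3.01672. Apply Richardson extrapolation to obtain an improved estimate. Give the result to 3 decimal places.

The leading error scales as h; refining by a factor of 2 reduces it by 2^1 = 2.
Extrapolated value = (2·A(h/2) − A(h)) / (2 − 1)
= (2·(-3.01672) − (-3.14791)) / 1
= -2.88553 / 1 = -2.88553

-2.886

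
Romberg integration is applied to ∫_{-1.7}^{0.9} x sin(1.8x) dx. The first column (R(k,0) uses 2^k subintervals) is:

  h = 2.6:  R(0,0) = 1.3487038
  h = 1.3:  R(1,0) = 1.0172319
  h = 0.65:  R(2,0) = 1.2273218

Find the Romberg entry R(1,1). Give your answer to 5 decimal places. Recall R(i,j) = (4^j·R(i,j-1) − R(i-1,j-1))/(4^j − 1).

Richardson extrapolation on the trapezoidal column (denominator 4−1=3):
R(1,1) = 1.0172319 + (1.0172319 − 1.3487038)/3 = 0.9067413

0.90674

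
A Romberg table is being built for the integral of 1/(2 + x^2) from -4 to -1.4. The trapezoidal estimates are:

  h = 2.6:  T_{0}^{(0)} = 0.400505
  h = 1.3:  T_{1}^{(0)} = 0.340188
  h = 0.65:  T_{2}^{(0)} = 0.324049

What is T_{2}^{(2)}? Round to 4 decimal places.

Richardson extrapolation on the trapezoidal column (denominator 4−1=3):
T_{1}^{(1)} = 0.340188 + (0.340188 − 0.400505)/3 = 0.320082
T_{2}^{(1)} = 0.324049 + (0.324049 − 0.340188)/3 = 0.318669
T_{2}^{(2)} = 0.318669 + (0.318669 − 0.320082)/15 = 0.318575

0.3186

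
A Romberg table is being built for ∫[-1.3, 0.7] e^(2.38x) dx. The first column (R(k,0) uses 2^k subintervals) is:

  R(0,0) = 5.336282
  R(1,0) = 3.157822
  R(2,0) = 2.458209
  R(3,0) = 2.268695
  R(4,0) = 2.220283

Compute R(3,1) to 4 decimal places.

2.2055

Richardson extrapolation on the trapezoidal column (denominator 4−1=3):
R(3,1) = (4·2.268695 − 2.458209) / 3 = 2.205524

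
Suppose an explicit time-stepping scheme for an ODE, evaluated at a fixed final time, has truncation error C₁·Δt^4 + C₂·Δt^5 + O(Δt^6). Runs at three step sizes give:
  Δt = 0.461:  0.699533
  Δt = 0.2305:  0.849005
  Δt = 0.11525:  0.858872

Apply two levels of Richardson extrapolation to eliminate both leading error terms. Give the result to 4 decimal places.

First eliminate the Δt^4 term (factor 2^4 = 16):
  B₁ = (16·0.849005 − 0.699533)/15 = 0.858970
  B₂ = (16·0.858872 − 0.849005)/15 = 0.859530
Then eliminate the Δt^5 term (factor 2^5 = 32):
  (32·0.859530 − 0.858970)/31 = 0.859548

0.8595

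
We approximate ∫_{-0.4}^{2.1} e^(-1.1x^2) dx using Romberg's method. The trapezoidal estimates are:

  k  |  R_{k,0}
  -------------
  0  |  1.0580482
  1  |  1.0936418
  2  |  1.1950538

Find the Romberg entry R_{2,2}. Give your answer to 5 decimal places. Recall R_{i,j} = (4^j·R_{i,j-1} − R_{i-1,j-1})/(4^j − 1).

1.23708

Richardson extrapolation on the trapezoidal column (denominator 4−1=3):
R_{1,1} = (4·1.0936418 − 1.0580482) / 3 = 1.1055063
R_{2,1} = (4·1.1950538 − 1.0936418) / 3 = 1.2288578
R_{2,2} = (16·1.2288578 − 1.1055063) / 15 = 1.2370812
(Column j=1 coincides with Simpson's rule on the same nodes.)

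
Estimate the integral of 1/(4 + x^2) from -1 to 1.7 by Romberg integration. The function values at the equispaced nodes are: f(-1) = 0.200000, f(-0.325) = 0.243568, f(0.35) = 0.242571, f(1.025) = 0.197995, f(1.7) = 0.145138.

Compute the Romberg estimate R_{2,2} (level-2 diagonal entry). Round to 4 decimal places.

R_{0,0} (trapezoid, 1 panel, h=2.7000): 0.465936
R_{1,0} (trapezoid, 2 panels, h=1.3500): 0.560439
R_{2,0} (trapezoid, 4 panels, h=0.6750): 0.578275
R_{1,1} = 0.560439 + (0.560439 − 0.465936)/3 = 0.591940
R_{2,1} = 0.578275 + (0.578275 − 0.560439)/3 = 0.584220
R_{2,2} = 0.584220 + (0.584220 − 0.591940)/15 = 0.583705

0.5837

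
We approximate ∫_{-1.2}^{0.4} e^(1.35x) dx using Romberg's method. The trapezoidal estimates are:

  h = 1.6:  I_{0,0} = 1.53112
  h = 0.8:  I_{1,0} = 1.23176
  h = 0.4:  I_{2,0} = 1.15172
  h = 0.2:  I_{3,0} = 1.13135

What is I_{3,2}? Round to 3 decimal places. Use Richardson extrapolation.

Richardson extrapolation on the trapezoidal column (denominator 4−1=3):
I_{2,1} = (4·1.15172 − 1.23176) / 3 = 1.12504
I_{3,1} = 1.13135 + (1.13135 − 1.15172)/3 = 1.12456
I_{3,2} = 1.12456 + (1.12456 − 1.12504)/15 = 1.12453
(Column j=1 coincides with Simpson's rule on the same nodes.)

1.125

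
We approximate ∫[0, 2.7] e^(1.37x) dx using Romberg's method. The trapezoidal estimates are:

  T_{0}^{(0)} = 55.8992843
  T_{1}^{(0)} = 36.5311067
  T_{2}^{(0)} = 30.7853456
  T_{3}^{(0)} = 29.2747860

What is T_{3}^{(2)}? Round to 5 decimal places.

28.76468

T_{2}^{(1)} = (4·30.7853456 − 36.5311067) / 3 = 28.8700919
T_{3}^{(1)} = (4·29.2747860 − 30.7853456) / 3 = 28.7712661
T_{3}^{(2)} = (16·28.7712661 − 28.8700919) / 15 = 28.7646777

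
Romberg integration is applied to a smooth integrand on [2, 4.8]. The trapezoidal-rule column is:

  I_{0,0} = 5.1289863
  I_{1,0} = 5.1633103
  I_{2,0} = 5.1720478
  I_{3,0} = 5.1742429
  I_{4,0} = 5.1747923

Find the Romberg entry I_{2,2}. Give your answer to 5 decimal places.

5.17497

Richardson extrapolation on the trapezoidal column (denominator 4−1=3):
I_{1,1} = 5.1633103 + (5.1633103 − 5.1289863)/3 = 5.1747516
I_{2,1} = (4·5.1720478 − 5.1633103) / 3 = 5.1749603
I_{2,2} = (16·5.1749603 − 5.1747516) / 15 = 5.1749742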